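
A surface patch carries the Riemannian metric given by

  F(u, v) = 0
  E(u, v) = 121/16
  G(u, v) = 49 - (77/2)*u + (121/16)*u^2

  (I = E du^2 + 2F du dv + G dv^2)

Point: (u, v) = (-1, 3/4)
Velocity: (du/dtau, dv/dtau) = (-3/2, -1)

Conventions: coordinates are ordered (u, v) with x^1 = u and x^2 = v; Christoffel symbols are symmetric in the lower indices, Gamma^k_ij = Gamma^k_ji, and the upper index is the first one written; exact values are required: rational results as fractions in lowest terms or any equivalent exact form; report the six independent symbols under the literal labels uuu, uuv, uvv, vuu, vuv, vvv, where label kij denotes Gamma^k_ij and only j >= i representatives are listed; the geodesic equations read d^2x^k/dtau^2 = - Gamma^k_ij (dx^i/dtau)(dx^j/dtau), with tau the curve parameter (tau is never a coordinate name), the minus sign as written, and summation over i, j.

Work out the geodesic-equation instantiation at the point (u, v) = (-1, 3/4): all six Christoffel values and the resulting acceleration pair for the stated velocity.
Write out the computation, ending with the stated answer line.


E = 121/16, F = 0, G = 1521/16 at the point
E_u = 0, E_v = 0, F_u = 0, F_v = 0, G_u = -429/8, G_v = 0
EG - F^2 = 184041/256;  g^inv = (256/184041) * [[1521/16, 0], [0, 121/16]]
first-kind symbols [ij,l] = (1/2)(d_i g_jl + d_j g_il - d_l g_ij): [uu,u] = E_u/2 = 0, [uu,v] = F_u - E_v/2 = 0, [uv,u] = E_v/2 = 0, [uv,v] = G_u/2 = -429/16, [vv,u] = F_v - G_u/2 = 429/16, [vv,v] = G_v/2 = 0
Gamma^u_ij = (G*[ij,u] - F*[ij,v])/(EG - F^2), Gamma^v_ij = (E*[ij,v] - F*[ij,u])/(EG - F^2)
Gamma_uuu = 0, Gamma_uuv = 0, Gamma_uvv = 39/11, Gamma_vuu = 0, Gamma_vuv = -11/39, Gamma_vvv = 0
d^2u/dtau^2 = -(Gamma_uuu*(-3/2)^2 + 2*Gamma_uuv*(-3/2)*(-1) + Gamma_uvv*(-1)^2) = -39/11
d^2v/dtau^2 = -(Gamma_vuu*(-3/2)^2 + 2*Gamma_vuv*(-3/2)*(-1) + Gamma_vvv*(-1)^2) = 11/13

Answer: Gamma_uuu = 0, Gamma_uuv = 0, Gamma_uvv = 39/11, Gamma_vuu = 0, Gamma_vuv = -11/39, Gamma_vvv = 0; accelerations (d^2u/dtau^2, d^2v/dtau^2) = (-39/11, 11/13)


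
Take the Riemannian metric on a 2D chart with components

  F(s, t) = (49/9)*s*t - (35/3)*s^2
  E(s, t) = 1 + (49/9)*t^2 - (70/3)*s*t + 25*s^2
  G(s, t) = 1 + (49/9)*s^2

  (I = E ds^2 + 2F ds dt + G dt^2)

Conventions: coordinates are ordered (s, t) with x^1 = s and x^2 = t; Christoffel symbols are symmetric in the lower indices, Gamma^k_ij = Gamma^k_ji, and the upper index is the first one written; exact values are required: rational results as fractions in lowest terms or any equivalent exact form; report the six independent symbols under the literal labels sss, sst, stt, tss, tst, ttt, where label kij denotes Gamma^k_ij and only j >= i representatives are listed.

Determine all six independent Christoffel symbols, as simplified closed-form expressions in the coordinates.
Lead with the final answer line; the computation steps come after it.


Answer: Gamma_sss = (225*s - 105*t)/(274*s^2 - 210*s*t + 49*t^2 + 9), Gamma_sst = (-105*s + 49*t)/(274*s^2 - 210*s*t + 49*t^2 + 9), Gamma_stt = 0, Gamma_tss = -105*s/(274*s^2 - 210*s*t + 49*t^2 + 9), Gamma_tst = 49*s/(274*s^2 - 210*s*t + 49*t^2 + 9), Gamma_ttt = 0

E = 1 + (49/9)*t^2 - (70/3)*s*t + 25*s^2; F = (49/9)*s*t - (35/3)*s^2; G = 1 + (49/9)*s^2
Gamma^k_ij = (1/2) g^{kl} (d_i g_jl + d_j g_il - d_l g_ij), with g^inv = (1/(EG-F^2)) [[G, -F], [-F, E]]
first partials: E_s = -(70/3)*t + 50*s, E_t = (98/9)*t - (70/3)*s, F_s = (49/9)*t - (70/3)*s, F_t = (49/9)*s, G_s = (98/9)*s, G_t = 0
D = EG - F^2 = 1 + (49/9)*t^2 - (70/3)*s*t + (274/9)*s^2
expanded: Gamma^s_ss = (G E_s - 2F F_s + F E_t)/(2D), Gamma^s_st = (G E_t - F G_s)/(2D), Gamma^s_tt = (2G F_t - G G_s - F G_t)/(2D), Gamma^t_ss = (2E F_s - E E_t - F E_s)/(2D), Gamma^t_st = (E G_s - F E_t)/(2D), Gamma^t_tt = (E G_t - 2F F_t + F G_s)/(2D); substitute and cancel common factors


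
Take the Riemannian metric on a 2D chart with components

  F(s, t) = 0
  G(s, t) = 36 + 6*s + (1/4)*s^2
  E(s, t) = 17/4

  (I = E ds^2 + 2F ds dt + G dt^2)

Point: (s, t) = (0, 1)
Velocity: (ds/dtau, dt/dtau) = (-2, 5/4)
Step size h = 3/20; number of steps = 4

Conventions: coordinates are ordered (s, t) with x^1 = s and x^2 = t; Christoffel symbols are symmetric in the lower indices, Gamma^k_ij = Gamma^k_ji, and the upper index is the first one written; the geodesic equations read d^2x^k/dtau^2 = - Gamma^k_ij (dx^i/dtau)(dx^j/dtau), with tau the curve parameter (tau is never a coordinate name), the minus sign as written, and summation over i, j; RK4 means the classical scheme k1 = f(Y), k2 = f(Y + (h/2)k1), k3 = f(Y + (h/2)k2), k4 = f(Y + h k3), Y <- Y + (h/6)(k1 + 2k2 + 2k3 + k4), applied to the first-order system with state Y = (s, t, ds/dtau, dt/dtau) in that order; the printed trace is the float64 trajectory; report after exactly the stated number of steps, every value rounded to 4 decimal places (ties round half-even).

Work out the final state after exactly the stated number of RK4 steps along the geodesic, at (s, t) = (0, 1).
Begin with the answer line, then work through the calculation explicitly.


Answer: s = -0.9816, t = 1.8223, ds/dtau = -1.2396, dt/dtau = 1.4826

f(Y) = (ds/dtau, dt/dtau, -Gamma^s_ij Y'^i Y'^j, -Gamma^t_ij Y'^i Y'^j) with the Gammas evaluated at the stage position; h = 0.150000; intermediate values shown to 6 dp
step 0: s = 0.0000, t = 1.0000, ds/dtau = -2.0000, dt/dtau = 1.2500
step 1:
  k1: at (s, t) = (0.000000, 1.000000), (ds/dtau, dt/dtau) = (-2.000000, 1.250000); Gamma_sss = 0.000000, Gamma_sst = 0.000000, Gamma_stt = -0.705882, Gamma_tss = 0.000000, Gamma_tst = 0.083333, Gamma_ttt = 0.000000; k1 = (-2.000000, 1.250000, 1.102941, 0.416667)
  k2: at (s, t) = (-0.150000, 1.093750), (ds/dtau, dt/dtau) = (-1.917279, 1.281250); Gamma_sss = 0.000000, Gamma_sst = 0.000000, Gamma_stt = -0.697059, Gamma_tss = 0.000000, Gamma_tst = 0.084388, Gamma_ttt = 0.000000; k2 = (-1.917279, 1.281250, 1.144293, 0.414602)
  k3: at (s, t) = (-0.143796, 1.096094), (ds/dtau, dt/dtau) = (-1.914178, 1.281095); Gamma_sss = 0.000000, Gamma_sst = 0.000000, Gamma_stt = -0.697424, Gamma_tss = 0.000000, Gamma_tst = 0.084344, Gamma_ttt = 0.000000; k3 = (-1.914178, 1.281095, 1.144615, 0.413664)
  k4: at (s, t) = (-0.287127, 1.192164), (ds/dtau, dt/dtau) = (-1.828308, 1.312050); Gamma_sss = 0.000000, Gamma_sst = 0.000000, Gamma_stt = -0.688993, Gamma_tss = 0.000000, Gamma_tst = 0.085376, Gamma_ttt = 0.000000; k4 = (-1.828308, 1.312050, 1.186083, 0.409606)
  Y <- Y + (h/6)(k1 + 2k2 + 2k3 + k4): s = -0.2873, t = 1.1922, ds/dtau = -1.8283, dt/dtau = 1.3121
step 2:
  k1: at (s, t) = (-0.287281, 1.192168), (ds/dtau, dt/dtau) = (-1.828329, 1.312070); Gamma_sss = 0.000000, Gamma_sst = 0.000000, Gamma_stt = -0.688983, Gamma_tss = 0.000000, Gamma_tst = 0.085377, Gamma_ttt = 0.000000; k1 = (-1.828329, 1.312070, 1.186104, 0.409622)
  k2: at (s, t) = (-0.424405, 1.290574), (ds/dtau, dt/dtau) = (-1.739371, 1.342792); Gamma_sss = 0.000000, Gamma_sst = 0.000000, Gamma_stt = -0.680917, Gamma_tss = 0.000000, Gamma_tst = 0.086389, Gamma_ttt = 0.000000; k2 = (-1.739371, 1.342792, 1.227755, 0.403541)
  k3: at (s, t) = (-0.417733, 1.292878), (ds/dtau, dt/dtau) = (-1.736247, 1.342336); Gamma_sss = 0.000000, Gamma_sst = 0.000000, Gamma_stt = -0.681310, Gamma_tss = 0.000000, Gamma_tst = 0.086339, Gamma_ttt = 0.000000; k3 = (-1.736247, 1.342336, 1.227628, 0.402447)
  k4: at (s, t) = (-0.547718, 1.393519), (ds/dtau, dt/dtau) = (-1.644185, 1.372437); Gamma_sss = 0.000000, Gamma_sst = 0.000000, Gamma_stt = -0.673664, Gamma_tss = 0.000000, Gamma_tst = 0.087319, Gamma_ttt = 0.000000; k4 = (-1.644185, 1.372437, 1.268902, 0.394077)
  Y <- Y + (h/6)(k1 + 2k2 + 2k3 + k4): s = -0.5479, t = 1.3935, ds/dtau = -1.6442, dt/dtau = 1.3725
step 3:
  k1: at (s, t) = (-0.547874, 1.393538), (ds/dtau, dt/dtau) = (-1.644185, 1.372462); Gamma_sss = 0.000000, Gamma_sst = 0.000000, Gamma_stt = -0.673654, Gamma_tss = 0.000000, Gamma_tst = 0.087320, Gamma_ttt = 0.000000; k1 = (-1.644185, 1.372462, 1.268931, 0.394089)
  k2: at (s, t) = (-0.671188, 1.496472), (ds/dtau, dt/dtau) = (-1.549015, 1.402019); Gamma_sss = 0.000000, Gamma_sst = 0.000000, Gamma_stt = -0.666401, Gamma_tss = 0.000000, Gamma_tst = 0.088271, Gamma_ttt = 0.000000; k2 = (-1.549015, 1.402019, 1.309915, 0.383403)
  k3: at (s, t) = (-0.664050, 1.498689), (ds/dtau, dt/dtau) = (-1.545941, 1.401217); Gamma_sss = 0.000000, Gamma_sst = 0.000000, Gamma_stt = -0.666821, Gamma_tss = 0.000000, Gamma_tst = 0.088215, Gamma_ttt = 0.000000; k3 = (-1.545941, 1.401217, 1.309242, 0.382182)
  k4: at (s, t) = (-0.779765, 1.603720), (ds/dtau, dt/dtau) = (-1.447798, 1.429789); Gamma_sss = 0.000000, Gamma_sst = 0.000000, Gamma_stt = -0.660014, Gamma_tss = 0.000000, Gamma_tst = 0.089125, Gamma_ttt = 0.000000; k4 = (-1.447798, 1.429789, 1.349265, 0.368985)
  Y <- Y + (h/6)(k1 + 2k2 + 2k3 + k4): s = -0.7799, t = 1.6038, ds/dtau = -1.4478, dt/dtau = 1.4298
step 4:
  k1: at (s, t) = (-0.779922, 1.603756), (ds/dtau, dt/dtau) = (-1.447772, 1.429818); Gamma_sss = 0.000000, Gamma_sst = 0.000000, Gamma_stt = -0.660005, Gamma_tss = 0.000000, Gamma_tst = 0.089126, Gamma_ttt = 0.000000; k1 = (-1.447772, 1.429818, 1.349300, 0.368990)
  k2: at (s, t) = (-0.888505, 1.710992), (ds/dtau, dt/dtau) = (-1.346574, 1.457492); Gamma_sss = 0.000000, Gamma_sst = 0.000000, Gamma_stt = -0.653617, Gamma_tss = 0.000000, Gamma_tst = 0.089997, Gamma_ttt = 0.000000; k2 = (-1.346574, 1.457492, 1.388469, 0.353260)
  k3: at (s, t) = (-0.880915, 1.713068), (ds/dtau, dt/dtau) = (-1.343637, 1.456313); Gamma_sss = 0.000000, Gamma_sst = 0.000000, Gamma_stt = -0.654064, Gamma_tss = 0.000000, Gamma_tst = 0.089935, Gamma_ttt = 0.000000; k3 = (-1.343637, 1.456313, 1.387169, 0.351963)
  k4: at (s, t) = (-0.981467, 1.822203), (ds/dtau, dt/dtau) = (-1.239697, 1.482613); Gamma_sss = 0.000000, Gamma_sst = 0.000000, Gamma_stt = -0.648149, Gamma_tss = 0.000000, Gamma_tst = 0.090756, Gamma_ttt = 0.000000; k4 = (-1.239697, 1.482613, 1.424722, 0.333618)
  Y <- Y + (h/6)(k1 + 2k2 + 2k3 + k4): s = -0.9816, t = 1.8223, ds/dtau = -1.2396, dt/dtau = 1.4826


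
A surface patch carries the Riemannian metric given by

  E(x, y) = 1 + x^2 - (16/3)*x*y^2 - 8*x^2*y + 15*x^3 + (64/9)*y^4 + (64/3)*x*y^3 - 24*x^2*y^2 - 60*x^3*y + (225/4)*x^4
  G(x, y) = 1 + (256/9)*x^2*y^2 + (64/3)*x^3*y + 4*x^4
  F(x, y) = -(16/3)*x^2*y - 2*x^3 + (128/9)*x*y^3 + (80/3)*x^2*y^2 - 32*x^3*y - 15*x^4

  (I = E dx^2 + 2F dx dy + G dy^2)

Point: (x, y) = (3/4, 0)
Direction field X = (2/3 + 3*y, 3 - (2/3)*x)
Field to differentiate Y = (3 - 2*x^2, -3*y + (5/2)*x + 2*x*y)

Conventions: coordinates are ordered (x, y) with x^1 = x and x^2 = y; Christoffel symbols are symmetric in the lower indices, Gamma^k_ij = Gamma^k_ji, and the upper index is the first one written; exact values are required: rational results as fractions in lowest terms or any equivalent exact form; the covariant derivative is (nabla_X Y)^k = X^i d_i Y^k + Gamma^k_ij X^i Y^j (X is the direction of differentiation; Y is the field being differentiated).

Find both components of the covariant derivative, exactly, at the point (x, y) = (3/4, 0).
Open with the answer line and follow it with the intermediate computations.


Answer: (nabla_X Y)^x = -163322/27601, (nabla_X Y)^y = -396265/331212

E = 26305/1024, F = -1431/256, G = 145/64 at the point
E_x = 7791/64, E_y = -477/16, F_x = -459/16, F_y = -33/2, G_x = 27/4, G_y = 9
EG - F^2 = 27601/1024;  g^inv = (1024/27601) * [[145/64, 1431/256], [1431/256, 26305/1024]]
first-kind symbols [ij,l] = (1/2)(d_i g_jl + d_j g_il - d_l g_ij): [xx,x] = E_x/2 = 7791/128, [xx,y] = F_x - E_y/2 = -441/32, [xy,x] = E_y/2 = -477/32, [xy,y] = G_x/2 = 27/8, [yy,x] = F_y - G_x/2 = -159/8, [yy,y] = G_y/2 = 9/2
Gamma^x_ij = (G*[ij,x] - F*[ij,y])/(EG - F^2), Gamma^y_ij = (E*[ij,y] - F*[ij,x])/(EG - F^2)
Gamma_xxx = 8904/3943, Gamma_xxy = -15264/27601, Gamma_xyy = -20352/27601, Gamma_yxx = -2016/3943, Gamma_yxy = 3456/27601, Gamma_yyy = 4608/27601
X = (2/3, 5/2), Y = (15/8, 15/8) at the point


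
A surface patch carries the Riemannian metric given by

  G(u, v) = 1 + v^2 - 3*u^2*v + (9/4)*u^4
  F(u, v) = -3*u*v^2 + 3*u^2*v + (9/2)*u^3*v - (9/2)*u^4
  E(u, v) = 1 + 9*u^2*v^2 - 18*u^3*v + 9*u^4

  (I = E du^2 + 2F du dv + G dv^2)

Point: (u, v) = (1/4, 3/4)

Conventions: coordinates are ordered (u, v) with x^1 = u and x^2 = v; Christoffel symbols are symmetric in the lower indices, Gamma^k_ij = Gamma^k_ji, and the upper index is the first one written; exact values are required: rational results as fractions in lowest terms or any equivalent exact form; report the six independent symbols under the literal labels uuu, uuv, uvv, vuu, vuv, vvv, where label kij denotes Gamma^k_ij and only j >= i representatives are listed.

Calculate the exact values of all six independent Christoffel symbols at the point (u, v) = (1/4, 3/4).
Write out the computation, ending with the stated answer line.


E = 73/64, F = -63/256, G = 1465/1024 at the point
E_u = 9/16, E_v = 9/16, F_u = -27/128, F_v = -111/128, G_u = -63/64, G_v = 21/16
EG - F^2 = 1609/1024;  g^inv = (1024/1609) * [[1465/1024, 63/256], [63/256, 73/64]]
first-kind symbols [ij,l] = (1/2)(d_i g_jl + d_j g_il - d_l g_ij): [uu,u] = E_u/2 = 9/32, [uu,v] = F_u - E_v/2 = -63/128, [uv,u] = E_v/2 = 9/32, [uv,v] = G_u/2 = -63/128, [vv,u] = F_v - G_u/2 = -3/8, [vv,v] = G_v/2 = 21/32
Gamma^u_ij = (G*[ij,u] - F*[ij,v])/(EG - F^2), Gamma^v_ij = (E*[ij,v] - F*[ij,u])/(EG - F^2)

Answer: Gamma_uuu = 288/1609, Gamma_uuv = 288/1609, Gamma_uvv = -384/1609, Gamma_vuu = -504/1609, Gamma_vuv = -504/1609, Gamma_vvv = 672/1609


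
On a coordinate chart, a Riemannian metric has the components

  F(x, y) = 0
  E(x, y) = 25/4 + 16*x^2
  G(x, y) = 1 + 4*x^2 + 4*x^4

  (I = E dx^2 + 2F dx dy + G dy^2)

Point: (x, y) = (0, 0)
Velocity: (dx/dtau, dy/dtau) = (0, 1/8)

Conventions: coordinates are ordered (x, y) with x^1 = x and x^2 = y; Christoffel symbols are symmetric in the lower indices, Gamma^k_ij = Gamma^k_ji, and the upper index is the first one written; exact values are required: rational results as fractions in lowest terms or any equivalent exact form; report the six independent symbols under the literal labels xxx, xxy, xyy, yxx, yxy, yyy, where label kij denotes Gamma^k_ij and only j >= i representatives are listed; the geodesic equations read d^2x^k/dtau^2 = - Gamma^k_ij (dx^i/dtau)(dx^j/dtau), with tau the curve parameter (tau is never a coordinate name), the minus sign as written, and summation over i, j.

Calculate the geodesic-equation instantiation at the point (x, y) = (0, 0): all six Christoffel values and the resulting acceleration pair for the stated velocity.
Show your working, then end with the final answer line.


E = 25/4, F = 0, G = 1 at the point
E_x = 0, E_y = 0, F_x = 0, F_y = 0, G_x = 0, G_y = 0
EG - F^2 = 25/4;  g^inv = (4/25) * [[1, 0], [0, 25/4]]
first-kind symbols [ij,l] = (1/2)(d_i g_jl + d_j g_il - d_l g_ij): [xx,x] = E_x/2 = 0, [xx,y] = F_x - E_y/2 = 0, [xy,x] = E_y/2 = 0, [xy,y] = G_x/2 = 0, [yy,x] = F_y - G_x/2 = 0, [yy,y] = G_y/2 = 0
Gamma^x_ij = (G*[ij,x] - F*[ij,y])/(EG - F^2), Gamma^y_ij = (E*[ij,y] - F*[ij,x])/(EG - F^2)
Gamma_xxx = 0, Gamma_xxy = 0, Gamma_xyy = 0, Gamma_yxx = 0, Gamma_yxy = 0, Gamma_yyy = 0
d^2x/dtau^2 = -(Gamma_xxx*(0)^2 + 2*Gamma_xxy*(0)*(1/8) + Gamma_xyy*(1/8)^2) = 0
d^2y/dtau^2 = -(Gamma_yxx*(0)^2 + 2*Gamma_yxy*(0)*(1/8) + Gamma_yyy*(1/8)^2) = 0

Answer: Gamma_xxx = 0, Gamma_xxy = 0, Gamma_xyy = 0, Gamma_yxx = 0, Gamma_yxy = 0, Gamma_yyy = 0; accelerations (d^2x/dtau^2, d^2y/dtau^2) = (0, 0)


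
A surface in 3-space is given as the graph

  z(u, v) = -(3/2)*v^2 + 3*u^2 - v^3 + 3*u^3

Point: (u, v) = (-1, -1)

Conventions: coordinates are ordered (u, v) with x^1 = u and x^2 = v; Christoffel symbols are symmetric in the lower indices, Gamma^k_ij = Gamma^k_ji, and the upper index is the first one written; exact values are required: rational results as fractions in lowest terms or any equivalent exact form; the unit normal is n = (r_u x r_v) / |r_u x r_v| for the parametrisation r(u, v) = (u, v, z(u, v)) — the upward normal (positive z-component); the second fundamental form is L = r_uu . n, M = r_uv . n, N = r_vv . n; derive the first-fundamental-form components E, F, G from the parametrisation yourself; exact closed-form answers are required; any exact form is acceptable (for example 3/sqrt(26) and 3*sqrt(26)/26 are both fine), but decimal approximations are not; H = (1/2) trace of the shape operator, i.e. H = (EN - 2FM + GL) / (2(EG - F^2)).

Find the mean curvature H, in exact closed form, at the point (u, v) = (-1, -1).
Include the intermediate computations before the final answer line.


z_u = 3, z_v = 0, z_uu = -12, z_uv = 0, z_vv = 3
E = 10, F = 0, G = 1; answer radicand W^2 = 10
unnormalised second-form numerators: l = -12, m = 0, n = 3; L = l/sqrt(10), and similarly M = m/sqrt(W^2), N = n/sqrt(W^2)
H = (E*n - 2*F*m + G*l) / (2*(EG - F^2)*sqrt(W^2)); E*n - 2*F*m + G*l = 18, EG - F^2 = 10, so H = (9/10)/sqrt(10)

Answer: H = 9*sqrt(10)/100


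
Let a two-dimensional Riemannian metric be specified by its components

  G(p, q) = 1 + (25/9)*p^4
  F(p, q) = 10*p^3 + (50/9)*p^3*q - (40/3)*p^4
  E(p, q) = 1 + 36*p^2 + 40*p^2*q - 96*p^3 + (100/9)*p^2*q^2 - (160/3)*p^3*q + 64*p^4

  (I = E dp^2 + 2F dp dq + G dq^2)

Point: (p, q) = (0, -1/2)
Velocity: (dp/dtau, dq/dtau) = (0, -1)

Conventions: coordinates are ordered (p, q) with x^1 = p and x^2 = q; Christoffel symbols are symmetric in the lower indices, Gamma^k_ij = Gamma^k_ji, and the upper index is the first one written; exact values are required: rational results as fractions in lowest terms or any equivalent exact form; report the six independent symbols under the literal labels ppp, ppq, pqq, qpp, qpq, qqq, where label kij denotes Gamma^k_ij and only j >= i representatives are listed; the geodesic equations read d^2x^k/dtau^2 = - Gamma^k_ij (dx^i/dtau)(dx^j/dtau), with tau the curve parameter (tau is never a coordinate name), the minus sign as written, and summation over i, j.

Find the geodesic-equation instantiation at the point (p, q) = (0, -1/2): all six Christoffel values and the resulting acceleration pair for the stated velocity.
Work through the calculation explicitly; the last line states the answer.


E = 1, F = 0, G = 1 at the point
E_p = 0, E_q = 0, F_p = 0, F_q = 0, G_p = 0, G_q = 0
EG - F^2 = 1;  g^inv = (1) * [[1, 0], [0, 1]]
first-kind symbols [ij,l] = (1/2)(d_i g_jl + d_j g_il - d_l g_ij): [pp,p] = E_p/2 = 0, [pp,q] = F_p - E_q/2 = 0, [pq,p] = E_q/2 = 0, [pq,q] = G_p/2 = 0, [qq,p] = F_q - G_p/2 = 0, [qq,q] = G_q/2 = 0
Gamma^p_ij = (G*[ij,p] - F*[ij,q])/(EG - F^2), Gamma^q_ij = (E*[ij,q] - F*[ij,p])/(EG - F^2)
Gamma_ppp = 0, Gamma_ppq = 0, Gamma_pqq = 0, Gamma_qpp = 0, Gamma_qpq = 0, Gamma_qqq = 0
d^2p/dtau^2 = -(Gamma_ppp*(0)^2 + 2*Gamma_ppq*(0)*(-1) + Gamma_pqq*(-1)^2) = 0
d^2q/dtau^2 = -(Gamma_qpp*(0)^2 + 2*Gamma_qpq*(0)*(-1) + Gamma_qqq*(-1)^2) = 0

Answer: Gamma_ppp = 0, Gamma_ppq = 0, Gamma_pqq = 0, Gamma_qpp = 0, Gamma_qpq = 0, Gamma_qqq = 0; accelerations (d^2p/dtau^2, d^2q/dtau^2) = (0, 0)


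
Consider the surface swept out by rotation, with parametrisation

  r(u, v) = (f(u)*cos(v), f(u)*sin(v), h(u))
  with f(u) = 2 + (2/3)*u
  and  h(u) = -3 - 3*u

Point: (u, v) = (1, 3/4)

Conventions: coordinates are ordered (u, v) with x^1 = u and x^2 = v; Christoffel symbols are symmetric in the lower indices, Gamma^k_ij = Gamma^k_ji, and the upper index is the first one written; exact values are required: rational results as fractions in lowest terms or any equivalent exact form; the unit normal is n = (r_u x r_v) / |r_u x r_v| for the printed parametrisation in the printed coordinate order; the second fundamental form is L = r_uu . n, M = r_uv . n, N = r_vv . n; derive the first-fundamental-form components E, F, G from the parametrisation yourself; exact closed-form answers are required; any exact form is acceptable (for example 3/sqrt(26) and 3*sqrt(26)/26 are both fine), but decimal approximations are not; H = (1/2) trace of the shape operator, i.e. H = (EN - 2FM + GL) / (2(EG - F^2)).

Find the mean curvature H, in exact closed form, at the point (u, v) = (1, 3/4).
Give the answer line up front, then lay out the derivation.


Answer: H = -27*sqrt(85)/1360

f = 8/3, f' = 2/3, f'' = 0, h' = -3, h'' = 0
E = 85/9, F = 0, G = 64/9; answer radicand W^2 = 85/9
unnormalised second-form numerators: l = 0, m = 0, n = -8; L = l/sqrt(85/9), and similarly M = m/sqrt(W^2), N = n/sqrt(W^2)
H = (E*n - 2*F*m + G*l) / (2*(EG - F^2)*sqrt(W^2)); E*n - 2*F*m + G*l = -680/9, EG - F^2 = 5440/81, so H = (-9/16)/sqrt(85/9)


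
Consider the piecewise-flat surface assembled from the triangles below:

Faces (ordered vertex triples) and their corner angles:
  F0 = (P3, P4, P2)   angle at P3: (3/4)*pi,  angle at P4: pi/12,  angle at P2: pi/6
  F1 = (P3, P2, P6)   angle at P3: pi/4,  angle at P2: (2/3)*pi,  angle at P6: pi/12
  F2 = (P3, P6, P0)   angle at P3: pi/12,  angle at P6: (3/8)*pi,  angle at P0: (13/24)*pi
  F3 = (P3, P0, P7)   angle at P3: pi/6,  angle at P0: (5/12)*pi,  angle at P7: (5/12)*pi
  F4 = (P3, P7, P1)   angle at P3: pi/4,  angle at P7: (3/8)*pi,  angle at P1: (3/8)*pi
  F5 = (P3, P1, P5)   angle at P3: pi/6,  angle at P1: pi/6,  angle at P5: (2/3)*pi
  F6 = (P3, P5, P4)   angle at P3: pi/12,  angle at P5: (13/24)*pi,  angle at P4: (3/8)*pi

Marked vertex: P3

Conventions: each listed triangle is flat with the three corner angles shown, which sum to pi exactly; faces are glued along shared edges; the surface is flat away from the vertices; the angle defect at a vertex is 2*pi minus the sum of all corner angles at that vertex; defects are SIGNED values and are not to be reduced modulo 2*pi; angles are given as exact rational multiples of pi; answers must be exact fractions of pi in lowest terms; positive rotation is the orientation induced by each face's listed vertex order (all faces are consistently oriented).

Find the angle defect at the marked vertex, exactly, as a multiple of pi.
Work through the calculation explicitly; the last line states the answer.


Sum of corner angles at P3: (7/4)*pi
defect = 2*pi - (7/4)*pi

Answer: defect(P3) = pi/4


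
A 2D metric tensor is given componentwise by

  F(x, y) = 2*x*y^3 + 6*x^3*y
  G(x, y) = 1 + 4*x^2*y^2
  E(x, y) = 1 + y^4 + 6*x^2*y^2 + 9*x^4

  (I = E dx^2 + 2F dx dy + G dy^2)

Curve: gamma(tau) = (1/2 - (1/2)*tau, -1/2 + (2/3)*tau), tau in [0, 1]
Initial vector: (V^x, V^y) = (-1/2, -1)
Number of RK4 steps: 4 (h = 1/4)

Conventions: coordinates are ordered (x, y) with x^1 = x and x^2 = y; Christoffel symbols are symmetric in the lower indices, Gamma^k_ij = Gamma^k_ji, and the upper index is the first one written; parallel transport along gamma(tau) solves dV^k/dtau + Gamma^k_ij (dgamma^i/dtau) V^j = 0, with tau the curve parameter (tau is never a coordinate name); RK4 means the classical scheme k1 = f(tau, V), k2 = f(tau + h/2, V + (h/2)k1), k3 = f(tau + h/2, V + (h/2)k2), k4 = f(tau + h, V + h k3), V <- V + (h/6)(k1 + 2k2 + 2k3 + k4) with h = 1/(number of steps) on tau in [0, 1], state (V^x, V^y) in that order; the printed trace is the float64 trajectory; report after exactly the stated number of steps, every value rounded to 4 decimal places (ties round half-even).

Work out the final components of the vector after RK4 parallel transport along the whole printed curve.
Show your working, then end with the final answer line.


gamma'(tau) = (-1/2, 2/3); f(tau, V)^k = -Gamma^k_ij(gamma(tau)) gamma'^i(tau) V^j; h = 1/4; intermediate values shown to 6 dp
curve data and Christoffel symbols at the stage parameters:
  tau = 0.000000: gamma = (0.500000, -0.500000), gamma' = (-0.500000, 0.666667); Gamma_xxx = 1.333333, Gamma_xxy = -0.444444, Gamma_xyy = 0.444444, Gamma_yxx = -0.666667, Gamma_yxy = 0.222222, Gamma_yyy = -0.222222
  tau = 0.125000: gamma = (0.437500, -0.416667), gamma' = (-0.500000, 0.666667); Gamma_xxx = 1.160080, Gamma_xxy = -0.368279, Gamma_xyy = 0.386693, Gamma_yxx = -0.565564, Gamma_yxy = 0.179544, Gamma_yyy = -0.188521
  tau = 0.250000: gamma = (0.375000, -0.333333), gamma' = (-0.500000, 0.666667); Gamma_xxx = 0.890570, Gamma_xxy = -0.263873, Gamma_xyy = 0.296857, Gamma_yxx = -0.417727, Gamma_yxy = 0.123771, Gamma_yyy = -0.139242
  tau = 0.375000: gamma = (0.312500, -0.250000), gamma' = (-0.500000, 0.666667); Gamma_xxx = 0.579180, Gamma_xxy = -0.154448, Gamma_xyy = 0.193060, Gamma_yxx = -0.254585, Gamma_yxy = 0.067889, Gamma_yyy = -0.084862
  tau = 0.500000: gamma = (0.250000, -0.166667), gamma' = (-0.500000, 0.666667); Gamma_xxx = 0.306579, Gamma_xxy = -0.068129, Gamma_xyy = 0.102193, Gamma_yxx = -0.118676, Gamma_yxy = 0.026372, Gamma_yyy = -0.039559
  tau = 0.625000: gamma = (0.187500, -0.083333), gamma' = (-0.500000, 0.666667); Gamma_xxx = 0.124766, Gamma_xxy = -0.018484, Gamma_xyy = 0.041589, Gamma_yxx = -0.034684, Gamma_yxy = 0.005138, Gamma_yyy = -0.011561
  tau = 0.750000: gamma = (0.125000, 0.000000), gamma' = (-0.500000, 0.666667); Gamma_xxx = 0.035079, Gamma_xxy = 0.000000, Gamma_xyy = 0.011693, Gamma_yxx = 0.000000, Gamma_yxy = 0.000000, Gamma_yyy = 0.000000
  tau = 0.875000: gamma = (0.062500, 0.083333), gamma' = (-0.500000, 0.666667); Gamma_xxx = 0.006996, Gamma_xxy = 0.003109, Gamma_xyy = 0.002332, Gamma_yxx = 0.003904, Gamma_yxy = 0.001735, Gamma_yyy = 0.001301
  tau = 1.000000: gamma = (0.000000, 0.166667), gamma' = (-0.500000, 0.666667); Gamma_xxx = 0.000000, Gamma_xxy = 0.009252, Gamma_xyy = 0.000000, Gamma_yxx = 0.000000, Gamma_yxy = 0.000000, Gamma_yyy = 0.000000
step 0: V^x = -0.5000, V^y = -1.0000
step 1: k1 = (0.037037, -0.018519), k2 = (0.034000, -0.016576), k3 = (0.033580, -0.016371), k4 = (0.025806, -0.012104); V <- V + (h/6)(k1 + 2k2 + 2k3 + k4): V^x = -0.4917, V^y = -1.0040
step 2: k1 = (0.025692, -0.012051), k2 = (0.015291, -0.006721), k3 = (0.014643, -0.006437), k4 = (0.005781, -0.002238); V <- V + (h/6)(k1 + 2k2 + 2k3 + k4): V^x = -0.4879, V^y = -1.0057
step 3: k1 = (0.005818, -0.002252), k2 = (0.000792, -0.000220), k3 = (0.000735, -0.000204), k4 = (-0.000715, 0.000000); V <- V + (h/6)(k1 + 2k2 + 2k3 + k4): V^x = -0.4876, V^y = -1.0058
step 4: k1 = (-0.000711, 0.000000), k2 = (-0.000695, -0.000388), k3 = (-0.000695, -0.000388), k4 = (-0.001645, 0.000000); V <- V + (h/6)(k1 + 2k2 + 2k3 + k4): V^x = -0.4878, V^y = -1.0059

Answer: V^x = -0.4878, V^y = -1.0059


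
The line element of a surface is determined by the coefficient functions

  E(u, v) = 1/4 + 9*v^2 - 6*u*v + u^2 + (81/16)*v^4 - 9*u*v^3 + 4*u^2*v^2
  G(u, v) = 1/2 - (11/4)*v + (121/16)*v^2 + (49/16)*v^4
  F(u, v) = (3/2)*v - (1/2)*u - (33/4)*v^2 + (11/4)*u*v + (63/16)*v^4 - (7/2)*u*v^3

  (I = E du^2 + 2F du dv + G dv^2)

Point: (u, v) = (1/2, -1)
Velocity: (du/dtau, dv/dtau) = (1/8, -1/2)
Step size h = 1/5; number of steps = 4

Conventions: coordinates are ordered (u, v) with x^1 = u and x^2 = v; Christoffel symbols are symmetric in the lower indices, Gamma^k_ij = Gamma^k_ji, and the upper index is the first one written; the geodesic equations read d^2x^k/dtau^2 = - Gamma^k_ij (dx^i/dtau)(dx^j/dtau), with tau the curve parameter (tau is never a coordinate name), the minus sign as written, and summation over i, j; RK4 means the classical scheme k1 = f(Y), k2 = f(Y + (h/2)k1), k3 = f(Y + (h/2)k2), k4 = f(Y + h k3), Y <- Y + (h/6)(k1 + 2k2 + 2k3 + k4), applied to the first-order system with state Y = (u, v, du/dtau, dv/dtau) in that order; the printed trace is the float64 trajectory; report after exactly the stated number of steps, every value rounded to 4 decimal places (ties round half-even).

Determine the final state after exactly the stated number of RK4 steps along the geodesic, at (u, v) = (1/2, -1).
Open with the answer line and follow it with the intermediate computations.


Answer: u = 0.5852, v = -1.3449, du/dtau = 0.0975, dv/dtau = -0.3749

f(Y) = (du/dtau, dv/dtau, -Gamma^u_ij Y'^i Y'^j, -Gamma^v_ij Y'^i Y'^j) with the Gammas evaluated at the stage position; h = 0.200000; intermediate values shown to 6 dp
step 0: u = 0.5000, v = -1.0000, du/dtau = 0.1250, dv/dtau = -0.5000
step 1:
  k1: at (u, v) = (0.500000, -1.000000), (du/dtau, dv/dtau) = (0.125000, -0.500000); Gamma_uuu = 1.048359, Gamma_uuv = -1.368714, Gamma_uvv = -0.376210, Gamma_vuu = 2.492796, Gamma_vuv = -0.561049, Gamma_vvv = -1.239798; k1 = (0.125000, -0.500000, -0.093417, 0.200868)
  k2: at (u, v) = (0.512500, -1.050000), (du/dtau, dv/dtau) = (0.115658, -0.479913); Gamma_uuu = 0.931287, Gamma_uuv = -1.292454, Gamma_uvv = -0.403660, Gamma_vuu = 2.412467, Gamma_vuv = -0.463863, Gamma_vvv = -1.206918; k2 = (0.115658, -0.479913, -0.062966, 0.194208)
  k3: at (u, v) = (0.511566, -1.047991), (du/dtau, dv/dtau) = (0.118703, -0.480579); Gamma_uuu = 0.935908, Gamma_uuv = -1.295409, Gamma_uvv = -0.402706, Gamma_vuu = 2.414898, Gamma_vuv = -0.467620, Gamma_vvv = -1.208329; k3 = (0.118703, -0.480579, -0.067977, 0.191692)
  k4: at (u, v) = (0.523741, -1.096116), (du/dtau, dv/dtau) = (0.111405, -0.461662); Gamma_uuu = 0.834098, Gamma_uuv = -1.232489, Gamma_uvv = -0.423466, Gamma_vuu = 2.348998, Gamma_vuv = -0.383687, Gamma_vvv = -1.173510; k4 = (0.111405, -0.461662, -0.046875, 0.181491)
  Y <- Y + (h/6)(k1 + 2k2 + 2k3 + k4): u = 0.5235, v = -1.0961, du/dtau = 0.1116, dv/dtau = -0.4615
step 2:
  k1: at (u, v) = (0.523504, -1.096088), (du/dtau, dv/dtau) = (0.111594, -0.461528); Gamma_uuu = 0.834237, Gamma_uuv = -1.232582, Gamma_uvv = -0.423472, Gamma_vuu = 2.348750, Gamma_vuv = -0.383770, Gamma_vvv = -1.173542; k1 = (0.111594, -0.461528, -0.047151, 0.181193)
  k2: at (u, v) = (0.534664, -1.142241), (du/dtau, dv/dtau) = (0.106879, -0.443409); Gamma_uuu = 0.745678, Gamma_uuv = -1.180834, Gamma_uvv = -0.439252, Gamma_vuu = 2.294170, Gamma_vuv = -0.311114, Gamma_vvv = -1.138163; k2 = (0.106879, -0.443409, -0.034078, 0.168081)
  k3: at (u, v) = (0.534192, -1.140429), (du/dtau, dv/dtau) = (0.108186, -0.444720); Gamma_uuu = 0.749018, Gamma_uuv = -1.182734, Gamma_uvv = -0.438700, Gamma_vuu = 2.296118, Gamma_vuv = -0.313844, Gamma_vvv = -1.139581; k3 = (0.108186, -0.444720, -0.035811, 0.168307)
  k4: at (u, v) = (0.545142, -1.185032), (du/dtau, dv/dtau) = (0.104432, -0.427867); Gamma_uuu = 0.670189, Gamma_uuv = -1.139095, Gamma_uvv = -0.451046, Gamma_vuu = 2.250744, Gamma_vuv = -0.249481, Gamma_vvv = -1.104241; k4 = (0.104432, -0.427867, -0.026532, 0.155311)
  Y <- Y + (h/6)(k1 + 2k2 + 2k3 + k4): u = 0.5450, v = -1.1849, du/dtau = 0.1045, dv/dtau = -0.4279
step 3:
  k1: at (u, v) = (0.545043, -1.184943), (du/dtau, dv/dtau) = (0.104479, -0.427885); Gamma_uuu = 0.670366, Gamma_uuv = -1.139191, Gamma_uvv = -0.451032, Gamma_vuu = 2.250736, Gamma_vuv = -0.249617, Gamma_vvv = -1.104318; k1 = (0.104479, -0.427885, -0.026595, 0.155298)
  k2: at (u, v) = (0.555491, -1.227732), (du/dtau, dv/dtau) = (0.101819, -0.412355); Gamma_uuu = 0.600436, Gamma_uuv = -1.102626, Gamma_uvv = -0.460697, Gamma_vuu = 2.213169, Gamma_vuv = -0.192728, Gamma_vvv = -1.069780; k2 = (0.101819, -0.412355, -0.020478, 0.142774)
  k3: at (u, v) = (0.555225, -1.226179), (du/dtau, dv/dtau) = (0.102431, -0.413608); Gamma_uuu = 0.602848, Gamma_uuv = -1.103850, Gamma_uvv = -0.460366, Gamma_vuu = 2.214570, Gamma_vuv = -0.194699, Gamma_vvv = -1.071032; k3 = (0.102431, -0.413608, -0.021102, 0.143490)
  k4: at (u, v) = (0.565529, -1.267665), (du/dtau, dv/dtau) = (0.100258, -0.399187); Gamma_uuu = 0.539471, Gamma_uuv = -1.072509, Gamma_uvv = -0.468149, Gamma_vuu = 2.183145, Gamma_vuv = -0.143303, Gamma_vvv = -1.037254; k4 = (0.100258, -0.399187, -0.016670, 0.131872)
  Y <- Y + (h/6)(k1 + 2k2 + 2k3 + k4): u = 0.5655, v = -1.2676, du/dtau = 0.1003, dv/dtau = -0.3992
step 4:
  k1: at (u, v) = (0.565484, -1.267577), (du/dtau, dv/dtau) = (0.100265, -0.399229); Gamma_uuu = 0.539609, Gamma_uuv = -1.072576, Gamma_uvv = -0.468137, Gamma_vuu = 2.183181, Gamma_vuv = -0.143412, Gamma_vvv = -1.037328; k1 = (0.100265, -0.399229, -0.016678, 0.131904)
  k2: at (u, v) = (0.575511, -1.307499), (du/dtau, dv/dtau) = (0.098597, -0.386038); Gamma_uuu = 0.482395, Gamma_uuv = -1.045895, Gamma_uvv = -0.474404, Gamma_vuu = 2.157175, Gamma_vuv = -0.097125, Gamma_vvv = -1.004758; k2 = (0.098597, -0.386038, -0.013609, 0.121370)
  k3: at (u, v) = (0.575344, -1.306180), (du/dtau, dv/dtau) = (0.098904, -0.387092); Gamma_uuu = 0.484179, Gamma_uuv = -1.046702, Gamma_uvv = -0.474193, Gamma_vuu = 2.158162, Gamma_vuv = -0.098582, Gamma_vvv = -1.005820; k3 = (0.098904, -0.387092, -0.013829, 0.122053)
  k4: at (u, v) = (0.585265, -1.344995), (du/dtau, dv/dtau) = (0.097499, -0.374818); Gamma_uuu = 0.431589, Gamma_uuv = -1.023555, Gamma_uvv = -0.479375, Gamma_vuu = 2.136420, Gamma_vuv = -0.056113, Gamma_vvv = -0.974234; k4 = (0.097499, -0.374818, -0.011566, 0.112459)
  Y <- Y + (h/6)(k1 + 2k2 + 2k3 + k4): u = 0.5852, v = -1.3449, du/dtau = 0.0975, dv/dtau = -0.3749


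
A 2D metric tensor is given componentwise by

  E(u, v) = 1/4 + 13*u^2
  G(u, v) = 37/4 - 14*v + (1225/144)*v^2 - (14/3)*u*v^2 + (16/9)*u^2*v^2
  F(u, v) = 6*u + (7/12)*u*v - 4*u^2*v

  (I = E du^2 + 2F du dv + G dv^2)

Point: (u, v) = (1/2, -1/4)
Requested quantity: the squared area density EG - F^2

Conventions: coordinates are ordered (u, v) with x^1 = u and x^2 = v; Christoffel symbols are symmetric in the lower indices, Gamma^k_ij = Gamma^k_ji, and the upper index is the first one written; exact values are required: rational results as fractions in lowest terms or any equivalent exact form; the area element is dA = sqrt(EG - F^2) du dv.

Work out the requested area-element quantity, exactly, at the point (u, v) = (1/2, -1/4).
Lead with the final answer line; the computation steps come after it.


Answer: EG - F^2 = 110527/3072

E = 7/2, F = 305/96, G = 30329/2304; EG - F^2 = 110527/3072


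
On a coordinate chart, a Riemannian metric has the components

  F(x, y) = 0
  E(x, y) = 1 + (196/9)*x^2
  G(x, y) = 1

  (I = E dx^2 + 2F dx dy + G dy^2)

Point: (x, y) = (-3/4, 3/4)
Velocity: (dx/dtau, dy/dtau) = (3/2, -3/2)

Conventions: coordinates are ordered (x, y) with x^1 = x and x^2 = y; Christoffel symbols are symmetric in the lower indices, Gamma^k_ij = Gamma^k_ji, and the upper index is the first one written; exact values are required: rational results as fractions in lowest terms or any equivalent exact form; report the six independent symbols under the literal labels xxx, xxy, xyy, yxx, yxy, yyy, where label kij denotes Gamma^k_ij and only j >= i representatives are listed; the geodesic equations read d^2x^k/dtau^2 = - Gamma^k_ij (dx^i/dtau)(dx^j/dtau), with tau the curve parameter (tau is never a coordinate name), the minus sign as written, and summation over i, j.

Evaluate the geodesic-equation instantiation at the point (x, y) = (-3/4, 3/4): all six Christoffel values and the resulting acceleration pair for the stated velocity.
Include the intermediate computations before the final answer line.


E = 53/4, F = 0, G = 1 at the point
E_x = -98/3, E_y = 0, F_x = 0, F_y = 0, G_x = 0, G_y = 0
EG - F^2 = 53/4;  g^inv = (4/53) * [[1, 0], [0, 53/4]]
first-kind symbols [ij,l] = (1/2)(d_i g_jl + d_j g_il - d_l g_ij): [xx,x] = E_x/2 = -49/3, [xx,y] = F_x - E_y/2 = 0, [xy,x] = E_y/2 = 0, [xy,y] = G_x/2 = 0, [yy,x] = F_y - G_x/2 = 0, [yy,y] = G_y/2 = 0
Gamma^x_ij = (G*[ij,x] - F*[ij,y])/(EG - F^2), Gamma^y_ij = (E*[ij,y] - F*[ij,x])/(EG - F^2)
Gamma_xxx = -196/159, Gamma_xxy = 0, Gamma_xyy = 0, Gamma_yxx = 0, Gamma_yxy = 0, Gamma_yyy = 0
d^2x/dtau^2 = -(Gamma_xxx*(3/2)^2 + 2*Gamma_xxy*(3/2)*(-3/2) + Gamma_xyy*(-3/2)^2) = 147/53
d^2y/dtau^2 = -(Gamma_yxx*(3/2)^2 + 2*Gamma_yxy*(3/2)*(-3/2) + Gamma_yyy*(-3/2)^2) = 0

Answer: Gamma_xxx = -196/159, Gamma_xxy = 0, Gamma_xyy = 0, Gamma_yxx = 0, Gamma_yxy = 0, Gamma_yyy = 0; accelerations (d^2x/dtau^2, d^2y/dtau^2) = (147/53, 0)


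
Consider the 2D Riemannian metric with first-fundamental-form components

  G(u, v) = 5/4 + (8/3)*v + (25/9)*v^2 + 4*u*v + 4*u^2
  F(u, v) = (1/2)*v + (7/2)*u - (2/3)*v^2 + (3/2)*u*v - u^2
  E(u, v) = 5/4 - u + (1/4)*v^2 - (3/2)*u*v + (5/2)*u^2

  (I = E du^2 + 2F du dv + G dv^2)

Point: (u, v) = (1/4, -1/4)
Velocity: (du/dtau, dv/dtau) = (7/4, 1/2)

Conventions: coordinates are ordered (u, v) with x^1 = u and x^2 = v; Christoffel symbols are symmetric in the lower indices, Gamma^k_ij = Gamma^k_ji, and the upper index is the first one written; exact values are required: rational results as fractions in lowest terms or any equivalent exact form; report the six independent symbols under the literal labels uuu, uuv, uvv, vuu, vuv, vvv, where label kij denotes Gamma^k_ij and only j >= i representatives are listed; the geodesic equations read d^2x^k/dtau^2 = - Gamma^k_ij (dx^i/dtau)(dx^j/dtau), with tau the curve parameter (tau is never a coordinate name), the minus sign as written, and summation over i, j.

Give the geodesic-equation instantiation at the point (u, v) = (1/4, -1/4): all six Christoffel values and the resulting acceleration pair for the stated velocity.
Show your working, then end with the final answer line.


E = 81/64, F = 53/96, G = 109/144 at the point
E_u = 5/8, E_v = -1/2, F_u = 21/8, F_v = 29/24, G_u = 1, G_v = 41/18
EG - F^2 = 1505/2304;  g^inv = (2304/1505) * [[109/144, -53/96], [-53/96, 81/64]]
first-kind symbols [ij,l] = (1/2)(d_i g_jl + d_j g_il - d_l g_ij): [uu,u] = E_u/2 = 5/16, [uu,v] = F_u - E_v/2 = 23/8, [uv,u] = E_v/2 = -1/4, [uv,v] = G_u/2 = 1/2, [vv,u] = F_v - G_u/2 = 17/24, [vv,v] = G_v/2 = 41/36
Gamma^u_ij = (G*[ij,u] - F*[ij,v])/(EG - F^2), Gamma^v_ij = (E*[ij,v] - F*[ij,u])/(EG - F^2)
Gamma_uuu = -3112/1505, Gamma_uuv = -1072/1505, Gamma_uvv = -128/903, Gamma_vuu = 7986/1505, Gamma_vuv = 1776/1505, Gamma_vvv = 484/301
d^2u/dtau^2 = -(Gamma_uuu*(7/4)^2 + 2*Gamma_uuv*(7/4)*(1/2) + Gamma_uvv*(1/2)^2) = 68759/9030
d^2v/dtau^2 = -(Gamma_vuu*(7/4)^2 + 2*Gamma_vuv*(7/4)*(1/2) + Gamma_vvv*(1/2)^2) = -225361/12040

Answer: Gamma_uuu = -3112/1505, Gamma_uuv = -1072/1505, Gamma_uvv = -128/903, Gamma_vuu = 7986/1505, Gamma_vuv = 1776/1505, Gamma_vvv = 484/301; accelerations (d^2u/dtau^2, d^2v/dtau^2) = (68759/9030, -225361/12040)


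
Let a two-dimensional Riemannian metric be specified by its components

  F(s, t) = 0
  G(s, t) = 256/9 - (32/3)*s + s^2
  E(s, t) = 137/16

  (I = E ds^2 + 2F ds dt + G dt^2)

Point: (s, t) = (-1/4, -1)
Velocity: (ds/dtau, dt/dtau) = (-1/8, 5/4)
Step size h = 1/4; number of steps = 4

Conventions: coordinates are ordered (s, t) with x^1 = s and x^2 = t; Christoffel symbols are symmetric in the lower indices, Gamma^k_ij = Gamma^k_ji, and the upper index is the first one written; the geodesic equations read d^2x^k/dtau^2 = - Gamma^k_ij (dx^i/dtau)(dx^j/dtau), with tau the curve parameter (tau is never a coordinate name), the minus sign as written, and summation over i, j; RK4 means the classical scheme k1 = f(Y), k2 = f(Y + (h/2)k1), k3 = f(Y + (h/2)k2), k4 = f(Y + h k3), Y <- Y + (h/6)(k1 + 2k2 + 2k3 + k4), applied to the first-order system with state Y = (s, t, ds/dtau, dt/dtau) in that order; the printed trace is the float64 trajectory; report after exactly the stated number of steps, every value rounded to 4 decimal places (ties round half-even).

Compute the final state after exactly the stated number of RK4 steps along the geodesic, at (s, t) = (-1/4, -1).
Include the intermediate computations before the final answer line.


f(Y) = (ds/dtau, dt/dtau, -Gamma^s_ij Y'^i Y'^j, -Gamma^t_ij Y'^i Y'^j) with the Gammas evaluated at the stage position; h = 0.250000; intermediate values shown to 6 dp
step 0: s = -0.2500, t = -1.0000, ds/dtau = -0.1250, dt/dtau = 1.2500
step 1:
  k1: at (s, t) = (-0.250000, -1.000000), (ds/dtau, dt/dtau) = (-0.125000, 1.250000); Gamma_sss = 0.000000, Gamma_sst = 0.000000, Gamma_stt = 0.652068, Gamma_tss = 0.000000, Gamma_tst = -0.179104, Gamma_ttt = 0.000000; k1 = (-0.125000, 1.250000, -1.018856, -0.055970)
  k2: at (s, t) = (-0.265625, -0.843750), (ds/dtau, dt/dtau) = (-0.252357, 1.243004); Gamma_sss = 0.000000, Gamma_sst = 0.000000, Gamma_stt = 0.653893, Gamma_tss = 0.000000, Gamma_tst = -0.178605, Gamma_ttt = 0.000000; k2 = (-0.252357, 1.243004, -1.010303, -0.112050)
  k3: at (s, t) = (-0.281545, -0.844625), (ds/dtau, dt/dtau) = (-0.251288, 1.235994); Gamma_sss = 0.000000, Gamma_sst = 0.000000, Gamma_stt = 0.655752, Gamma_tss = 0.000000, Gamma_tst = -0.178098, Gamma_ttt = 0.000000; k3 = (-0.251288, 1.235994, -1.001780, -0.110631)
  k4: at (s, t) = (-0.312822, -0.691002), (ds/dtau, dt/dtau) = (-0.375445, 1.222342); Gamma_sss = 0.000000, Gamma_sst = 0.000000, Gamma_stt = 0.659405, Gamma_tss = 0.000000, Gamma_tst = -0.177112, Gamma_ttt = 0.000000; k4 = (-0.375445, 1.222342, -0.985231, -0.162561)
  Y <- Y + (h/6)(k1 + 2k2 + 2k3 + k4): s = -0.3128, t = -0.6904, ds/dtau = -0.3762, dt/dtau = 1.2223
step 2:
  k1: at (s, t) = (-0.312822, -0.690403), (ds/dtau, dt/dtau) = (-0.376177, 1.222338); Gamma_sss = 0.000000, Gamma_sst = 0.000000, Gamma_stt = 0.659405, Gamma_tss = 0.000000, Gamma_tst = -0.177112, Gamma_ttt = 0.000000; k1 = (-0.376177, 1.222338, -0.985223, -0.162877)
  k2: at (s, t) = (-0.359844, -0.537610), (ds/dtau, dt/dtau) = (-0.499330, 1.201978); Gamma_sss = 0.000000, Gamma_sst = 0.000000, Gamma_stt = 0.664897, Gamma_tss = 0.000000, Gamma_tst = -0.175649, Gamma_ttt = 0.000000; k2 = (-0.499330, 1.201978, -0.960610, -0.210843)
  k3: at (s, t) = (-0.375239, -0.540155), (ds/dtau, dt/dtau) = (-0.496253, 1.195982); Gamma_sss = 0.000000, Gamma_sst = 0.000000, Gamma_stt = 0.666695, Gamma_tss = 0.000000, Gamma_tst = -0.175175, Gamma_ttt = 0.000000; k3 = (-0.496253, 1.195982, -0.953622, -0.207937)
  k4: at (s, t) = (-0.436886, -0.391407), (ds/dtau, dt/dtau) = (-0.614583, 1.170354); Gamma_sss = 0.000000, Gamma_sst = 0.000000, Gamma_stt = 0.673894, Gamma_tss = 0.000000, Gamma_tst = -0.173304, Gamma_ttt = 0.000000; k4 = (-0.614583, 1.170354, -0.923052, -0.249307)
  Y <- Y + (h/6)(k1 + 2k2 + 2k3 + k4): s = -0.4371, t = -0.3909, ds/dtau = -0.6152, dt/dtau = 1.1703
step 3:
  k1: at (s, t) = (-0.437069, -0.390877), (ds/dtau, dt/dtau) = (-0.615208, 1.170265); Gamma_sss = 0.000000, Gamma_sst = 0.000000, Gamma_stt = 0.673916, Gamma_tss = 0.000000, Gamma_tst = -0.173298, Gamma_ttt = 0.000000; k1 = (-0.615208, 1.170265, -0.922941, -0.249534)
  k2: at (s, t) = (-0.513970, -0.244594), (ds/dtau, dt/dtau) = (-0.730576, 1.139073); Gamma_sss = 0.000000, Gamma_sst = 0.000000, Gamma_stt = 0.682897, Gamma_tss = 0.000000, Gamma_tst = -0.171019, Gamma_ttt = 0.000000; k2 = (-0.730576, 1.139073, -0.886050, -0.284637)
  k3: at (s, t) = (-0.528391, -0.248493), (ds/dtau, dt/dtau) = (-0.725964, 1.134686); Gamma_sss = 0.000000, Gamma_sst = 0.000000, Gamma_stt = 0.684581, Gamma_tss = 0.000000, Gamma_tst = -0.170598, Gamma_ttt = 0.000000; k3 = (-0.725964, 1.134686, -0.881406, -0.281058)
  k4: at (s, t) = (-0.618560, -0.107206), (ds/dtau, dt/dtau) = (-0.835559, 1.100001); Gamma_sss = 0.000000, Gamma_sst = 0.000000, Gamma_stt = 0.695112, Gamma_tss = 0.000000, Gamma_tst = -0.168014, Gamma_ttt = 0.000000; k4 = (-0.835559, 1.100001, -0.841086, -0.308848)
  Y <- Y + (h/6)(k1 + 2k2 + 2k3 + k4): s = -0.6189, t = -0.1068, ds/dtau = -0.8360, dt/dtau = 1.0999
step 4:
  k1: at (s, t) = (-0.618896, -0.106803), (ds/dtau, dt/dtau) = (-0.835997, 1.099858); Gamma_sss = 0.000000, Gamma_sst = 0.000000, Gamma_stt = 0.695151, Gamma_tss = 0.000000, Gamma_tst = -0.168004, Gamma_ttt = 0.000000; k1 = (-0.835997, 1.099858, -0.840915, -0.308953)
  k2: at (s, t) = (-0.723396, 0.030679), (ds/dtau, dt/dtau) = (-0.941112, 1.061239); Gamma_sss = 0.000000, Gamma_sst = 0.000000, Gamma_stt = 0.707355, Gamma_tss = 0.000000, Gamma_tst = -0.165106, Gamma_ttt = 0.000000; k2 = (-0.941112, 1.061239, -0.796643, -0.329797)
  k3: at (s, t) = (-0.736535, 0.025852), (ds/dtau, dt/dtau) = (-0.935578, 1.058633); Gamma_sss = 0.000000, Gamma_sst = 0.000000, Gamma_stt = 0.708890, Gamma_tss = 0.000000, Gamma_tst = -0.164748, Gamma_ttt = 0.000000; k3 = (-0.935578, 1.058633, -0.794456, -0.326344)
  k4: at (s, t) = (-0.852791, 0.157856), (ds/dtau, dt/dtau) = (-1.034611, 1.018272); Gamma_sss = 0.000000, Gamma_sst = 0.000000, Gamma_stt = 0.722467, Gamma_tss = 0.000000, Gamma_tst = -0.161652, Gamma_ttt = 0.000000; k4 = (-1.034611, 1.018272, -0.749110, -0.340606)
  Y <- Y + (h/6)(k1 + 2k2 + 2k3 + k4): s = -0.8532, t = 0.1581, ds/dtau = -1.0348, dt/dtau = 1.0181

Answer: s = -0.8532, t = 0.1581, ds/dtau = -1.0348, dt/dtau = 1.0181
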